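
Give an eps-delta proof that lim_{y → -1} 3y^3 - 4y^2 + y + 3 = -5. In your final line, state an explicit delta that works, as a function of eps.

Suppose eps > 0. We want delta > 0 such that 0 < |y + 1| < delta implies |(3y^3 - 4y^2 + y + 3) + 5| < eps.
(3y^3 - 4y^2 + y + 3) + 5 = 3y^3 - 4y^2 + y + 8 = (y + 1)(3y^2 - 7y + 8).
So |(3y^3 - 4y^2 + y + 3) + 5| = |y + 1|·|3y^2 - 7y + 8|.
Require delta ≤ 1. Then |y + 1| < 1 gives |y| < 2, and by the triangle inequality |3y^2 - 7y + 8| ≤ 3·2^2 + 7·2 + 8 = 34.
Hence |(3y^3 - 4y^2 + y + 3) + 5| ≤ 34|y + 1| < eps provided |y + 1| < eps/34.
Choosing delta = min(1, eps/34) ensures both conditions, hence |(3y^3 - 4y^2 + y + 3) + 5| < eps.

delta = min(1, eps/34)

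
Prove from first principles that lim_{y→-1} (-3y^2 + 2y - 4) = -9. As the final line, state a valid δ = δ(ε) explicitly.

Let ε > 0 be given. We want δ > 0 such that 0 < |y + 1| < δ implies |(-3y^2 + 2y - 4) + 9| < ε.
(-3y^2 + 2y - 4) + 9 = -3y^2 + 2y + 5 = (y + 1)(-3y + 5).
So |(-3y^2 + 2y - 4) + 9| = |y + 1|·|-3y + 5|.
Assume first that |y + 1| < 1, so |y| < 2. Then |-3y + 5| ≤ 3·2 + 5 = 11.
Hence |(-3y^2 + 2y - 4) + 9| ≤ 11|y + 1| < ε provided |y + 1| < ε/11.
Take δ = min(1, ε/11). Then 0 < |y + 1| < δ gives both |y + 1| < 1 and |y + 1| < ε/11, so |(-3y^2 + 2y - 4) + 9| < ε.

δ = min(1, ε/11)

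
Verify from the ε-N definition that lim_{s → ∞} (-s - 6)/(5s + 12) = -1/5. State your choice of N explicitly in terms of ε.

N = (18/25)/ε

Let ε > 0. We seek N > 0 such that s > N implies |(-s - 6)/(5s + 12) + 1/5| < ε.
(-s - 6)/(5s + 12) + 1/5 = (5(-s - 6) − (-1)(5s + 12)) / (5(5s + 12)) = -18/(5(5s + 12)).
For s > 0 we have 5s + 12 > 5s, so |(-s - 6)/(5s + 12) + 1/5| = 18/(5(5s + 12)) < 18/(5·5s) = (18/25)/s.
Thus |(-s - 6)/(5s + 12) + 1/5| < ε whenever s > (18/25)/ε.
Take N = (18/25)/ε. If s > N then |(-s - 6)/(5s + 12) + 1/5| < (18/25)/s < ε.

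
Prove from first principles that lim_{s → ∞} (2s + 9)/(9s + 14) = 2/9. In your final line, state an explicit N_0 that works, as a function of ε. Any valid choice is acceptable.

Let ε > 0 be given. We seek N_0 > 0 such that s > N_0 implies |(2s + 9)/(9s + 14) − (2/9)| < ε.
(2s + 9)/(9s + 14) − (2/9) = (9(2s + 9) − 2(9s + 14)) / (9(9s + 14)) = 53/(9(9s + 14)).
For s > 0 we have 9s + 14 > 9s, so |(2s + 9)/(9s + 14) − (2/9)| = 53/(9(9s + 14)) < 53/(9·9s) = (53/81)/s.
Thus |(2s + 9)/(9s + 14) − (2/9)| < ε whenever s > (53/81)/ε.
Take N_0 = (53/81)/ε. If s > N_0 then |(2s + 9)/(9s + 14) − (2/9)| < (53/81)/s < ε.

N_0 = (53/81)/ε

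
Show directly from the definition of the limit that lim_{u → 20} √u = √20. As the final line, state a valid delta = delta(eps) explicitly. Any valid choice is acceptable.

Suppose eps > 0. We want delta > 0 such that 0 < |u − 20| < delta implies |√u − √20| < eps.
Rationalise: √u − √20 = (u − 20)/(√u + √20), so |√u − √20| = |u − 20|/(√u + √20).
Restrict delta ≤ 20 so that |u − 20| < 20 forces u > 0, and then √u + √20 > √20.
Hence |√u − √20| < |u − 20|/√20, which is < eps once |u − 20| < √20·eps.
Take delta = min(20, √20·eps). If 0 < |u − 20| < delta then u > 0 and |√u − √20| < |u − 20|/√20 < eps.

delta = min(20, √20·eps)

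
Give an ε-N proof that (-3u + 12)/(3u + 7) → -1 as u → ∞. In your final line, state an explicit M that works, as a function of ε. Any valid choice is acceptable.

M = (19/3)/ε

Suppose ε > 0. We seek M > 0 such that u > M implies |(-3u + 12)/(3u + 7) + 1| < ε.
(-3u + 12)/(3u + 7) + 1 = (3(-3u + 12) − (-3)(3u + 7)) / (3(3u + 7)) = 57/(3(3u + 7)).
For u > 0 we have 3u + 7 > 3u, so |(-3u + 12)/(3u + 7) + 1| = 57/(3(3u + 7)) < 57/(3·3u) = (19/3)/u.
Thus |(-3u + 12)/(3u + 7) + 1| < ε whenever u > (19/3)/ε.
Take M = (19/3)/ε. If u > M then |(-3u + 12)/(3u + 7) + 1| < (19/3)/u < ε.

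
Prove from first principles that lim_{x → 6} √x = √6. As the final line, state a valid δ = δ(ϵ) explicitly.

δ = min(6, √6·ϵ)

Let ϵ > 0. We want δ > 0 such that 0 < |x − 6| < δ implies |√x − √6| < ϵ.
Multiplying by the conjugate, |√x − √6| = |x − 6|/(√x + √6).
Restrict δ ≤ 6 so that |x − 6| < 6 forces x > 0, and then √x + √6 > √6.
Hence |√x − √6| < |x − 6|/√6, which is < ϵ once |x − 6| < √6·ϵ.
Take δ = min(6, √6·ϵ). If 0 < |x − 6| < δ then x > 0 and |√x − √6| < |x − 6|/√6 < ϵ.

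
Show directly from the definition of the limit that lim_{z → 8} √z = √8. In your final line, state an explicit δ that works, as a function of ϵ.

δ = min(8, √8·ϵ)

Let ϵ > 0 be given. We want δ > 0 such that 0 < |z − 8| < δ implies |√z − √8| < ϵ.
Rationalise: √z − √8 = (z − 8)/(√z + √8), so |√z − √8| = |z − 8|/(√z + √8).
Restrict δ ≤ 8 so that |z − 8| < 8 forces z > 0, and then √z + √8 > √8.
Hence |√z − √8| < |z − 8|/√8, which is < ϵ once |z − 8| < √8·ϵ.
Take δ = min(8, √8·ϵ). If 0 < |z − 8| < δ then z > 0 and |√z − √8| < |z − 8|/√8 < ϵ.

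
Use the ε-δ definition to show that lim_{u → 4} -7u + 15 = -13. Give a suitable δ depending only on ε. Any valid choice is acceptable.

δ = ε/7

Let ε > 0. We need δ > 0 so that 0 < |u − 4| < δ implies |(-7u + 15) + 13| < ε.
|(-7u + 15) + 13| = |-7u + 28| = 7|u − 4|.
So 7|u − 4| < ε exactly when |u − 4| < ε/7.
Take δ = ε/7. If 0 < |u − 4| < δ then |(-7u + 15) + 13| = 7|u − 4| < 7·(ε/7) = ε.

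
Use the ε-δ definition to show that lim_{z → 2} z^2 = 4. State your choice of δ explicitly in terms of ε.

Let ε > 0. We seek δ > 0 with 0 < |z − 2| < δ ⇒ |z^2 − 4| < ε.
Factor: z^2 − 4 = (z − 2)(z + 2), so |z^2 − 4| = |z − 2|·|z + 2|.
Restrict δ ≤ 2. Then |z − 2| < 2 gives |z| < 4, so by the triangle inequality |z + 2| ≤ 4 + 2 = 6.
Hence |z^2 − 4| ≤ 6|z − 2|, which is < ε once |z − 2| < ε/6.
Take δ = min(2, ε/6). If 0 < |z − 2| < δ then both bounds hold and |z^2 − 4| ≤ 6|z − 2| < 6·(ε/6) = ε.

δ = min(2, ε/6)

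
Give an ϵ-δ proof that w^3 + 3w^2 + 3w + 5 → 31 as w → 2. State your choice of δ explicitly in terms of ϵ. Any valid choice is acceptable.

δ = min(1, ϵ/37)

Suppose ϵ > 0. We want δ > 0 such that 0 < |w − 2| < δ implies |(w^3 + 3w^2 + 3w + 5) − 31| < ϵ.
(w^3 + 3w^2 + 3w + 5) − 31 = w^3 + 3w^2 + 3w - 26 = (w − 2)(w^2 + 5w + 13).
So |(w^3 + 3w^2 + 3w + 5) − 31| = |w − 2|·|w^2 + 5w + 13|.
Require δ ≤ 1. Then |w − 2| < 1 gives |w| < 3, and by the triangle inequality |w^2 + 5w + 13| ≤ 3^2 + 5·3 + 13 = 37.
Hence |(w^3 + 3w^2 + 3w + 5) − 31| ≤ 37|w − 2| < ϵ provided |w − 2| < ϵ/37.
Take δ = min(1, ϵ/37). Then 0 < |w − 2| < δ gives both |w − 2| < 1 and |w − 2| < ϵ/37, so |(w^3 + 3w^2 + 3w + 5) − 31| < ϵ.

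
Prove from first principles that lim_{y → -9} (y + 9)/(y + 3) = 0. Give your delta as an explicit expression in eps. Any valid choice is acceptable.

delta = min(3, 3eps)

Let eps > 0 be given. We want delta > 0 with 0 < |y + 9| < delta ⇒ |(y + 9)/(y + 3) − 0| < eps.
Combining over a common denominator, (y + 9)/(y + 3) − 0 = [(y + 9)·(-6) − 0·(y + 3)] / [(-6)·(y + 3)] = -6(y + 9) / ((-6)(y + 3)).
So |(y + 9)/(y + 3) − 0| = 6|y + 9| / (6·|y + 3|).
Restrict delta ≤ 3. Then |y + 9| < 3 gives |y + 3| = |(y + 9) + (-6)| ≥ 6 − 3 = 3.
Hence |(y + 9)/(y + 3) − 0| < 6|y + 9|/(6·3) = (1/3)|y + 9|, which is < eps once |y + 9| < 3eps.
Take delta = min(3, 3eps). Then 0 < |y + 9| < delta forces both bounds, so |(y + 9)/(y + 3) − 0| < eps.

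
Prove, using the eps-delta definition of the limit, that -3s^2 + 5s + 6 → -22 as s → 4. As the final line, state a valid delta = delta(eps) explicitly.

delta = min(1, eps/22)

Let eps > 0 be given. We want delta > 0 such that 0 < |s − 4| < delta implies |(-3s^2 + 5s + 6) + 22| < eps.
(-3s^2 + 5s + 6) + 22 = -3s^2 + 5s + 28 = (s − 4)(-3s - 7).
So |(-3s^2 + 5s + 6) + 22| = |s − 4|·|-3s - 7|.
Require delta ≤ 1. Then |s − 4| < 1 gives |s| < 5, and by the triangle inequality |-3s - 7| ≤ 3·5 + 7 = 22.
Hence |(-3s^2 + 5s + 6) + 22| ≤ 22|s − 4| < eps provided |s − 4| < eps/22.
Take delta = min(1, eps/22). Then 0 < |s − 4| < delta gives both |s − 4| < 1 and |s − 4| < eps/22, so |(-3s^2 + 5s + 6) + 22| < eps.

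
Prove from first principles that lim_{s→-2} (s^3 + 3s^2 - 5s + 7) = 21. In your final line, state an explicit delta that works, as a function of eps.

delta = min(1, eps/19)

Let eps > 0. We want delta > 0 such that 0 < |s + 2| < delta implies |(s^3 + 3s^2 - 5s + 7) − 21| < eps.
(s^3 + 3s^2 - 5s + 7) − 21 = s^3 + 3s^2 - 5s - 14 = (s + 2)(s^2 + s - 7).
So |(s^3 + 3s^2 - 5s + 7) − 21| = |s + 2|·|s^2 + s - 7|.
Require delta ≤ 1. Then |s + 2| < 1 gives |s| < 3, and by the triangle inequality |s^2 + s - 7| ≤ 3^2 + 3 + 7 = 19.
Hence |(s^3 + 3s^2 - 5s + 7) − 21| ≤ 19|s + 2| < eps provided |s + 2| < eps/19.
Choosing delta = min(1, eps/19) ensures both conditions, hence |(s^3 + 3s^2 - 5s + 7) − 21| < eps.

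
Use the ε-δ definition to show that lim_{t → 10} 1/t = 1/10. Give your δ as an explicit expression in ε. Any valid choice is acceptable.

Let ε > 0. We seek δ > 0 such that 0 < |t − 10| < δ implies |1/t − (1/10)| < ε.
|1/t − (1/10)| = |10 − t|/(10·|t|) = |t − 10|/(10|t|).
Restrict δ ≤ 5. Then |t − 10| < 5 gives |t| > 5, so 10|t| > 50.
Then |1/t − (1/10)| < |t − 10|/50, which is < ε when |t − 10| < 50ε.
Take δ = min(5, 50ε). Then 0 < |t − 10| < δ gives both |t − 10| < 5 and |t − 10| < 50ε, so |1/t − (1/10)| < ε.

δ = min(5, 50ε)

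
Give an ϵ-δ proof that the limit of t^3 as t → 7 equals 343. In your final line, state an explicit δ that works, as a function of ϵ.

δ = min(1, ϵ/169)

Fix ϵ > 0. We seek δ > 0 with 0 < |t − 7| < δ ⇒ |t^3 − 343| < ϵ.
Factor: t^3 − 343 = (t − 7)(t^2 + 7t + 49), so |t^3 − 343| = |t − 7|·|t^2 + 7t + 49|.
Restrict δ ≤ 1. Then |t − 7| < 1 gives |t| < 8, so by the triangle inequality |t^2 + 7t + 49| ≤ 8^2 + 7·8 + 49 = 169.
Hence |t^3 − 343| ≤ 169|t − 7|, which is < ϵ once |t − 7| < ϵ/169.
Take δ = min(1, ϵ/169). If 0 < |t − 7| < δ then both bounds hold and |t^3 − 343| ≤ 169|t − 7| < 169·(ϵ/169) = ϵ.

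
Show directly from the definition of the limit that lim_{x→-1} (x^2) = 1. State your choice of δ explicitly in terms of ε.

δ = min(1, ε/3)

Fix ε > 0. We seek δ > 0 with 0 < |x + 1| < δ ⇒ |x^2 − 1| < ε.
Factor: x^2 − 1 = (x + 1)(x - 1), so |x^2 − 1| = |x + 1|·|x - 1|.
Restrict δ ≤ 1. Then |x + 1| < 1 gives |x| < 2, so by the triangle inequality |x - 1| ≤ 2 + 1 = 3.
Hence |x^2 − 1| ≤ 3|x + 1|, which is < ε once |x + 1| < ε/3.
Take δ = min(1, ε/3). If 0 < |x + 1| < δ then both bounds hold and |x^2 − 1| ≤ 3|x + 1| < 3·(ε/3) = ε.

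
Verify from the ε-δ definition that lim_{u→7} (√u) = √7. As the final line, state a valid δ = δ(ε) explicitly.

δ = min(7, √7·ε)

Suppose ε > 0. We want δ > 0 such that 0 < |u − 7| < δ implies |√u − √7| < ε.
Multiplying by the conjugate, |√u − √7| = |u − 7|/(√u + √7).
Restrict δ ≤ 7 so that |u − 7| < 7 forces u > 0, and then √u + √7 > √7.
Hence |√u − √7| < |u − 7|/√7, which is < ε once |u − 7| < √7·ε.
Take δ = min(7, √7·ε). If 0 < |u − 7| < δ then u > 0 and |√u − √7| < |u − 7|/√7 < ε.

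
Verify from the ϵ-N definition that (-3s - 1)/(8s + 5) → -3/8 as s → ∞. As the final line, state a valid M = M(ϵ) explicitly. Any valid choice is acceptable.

Let ϵ > 0 be given. We seek M > 0 such that s > M implies |(-3s - 1)/(8s + 5) + 3/8| < ϵ.
(-3s - 1)/(8s + 5) + 3/8 = (8(-3s - 1) − (-3)(8s + 5)) / (8(8s + 5)) = 7/(8(8s + 5)).
For s > 0 we have 8s + 5 > 8s, so |(-3s - 1)/(8s + 5) + 3/8| = 7/(8(8s + 5)) < 7/(8·8s) = (7/64)/s.
Thus |(-3s - 1)/(8s + 5) + 3/8| < ϵ whenever s > (7/64)/ϵ.
Take M = (7/64)/ϵ. If s > M then |(-3s - 1)/(8s + 5) + 3/8| < (7/64)/s < ϵ.

M = (7/64)/ϵ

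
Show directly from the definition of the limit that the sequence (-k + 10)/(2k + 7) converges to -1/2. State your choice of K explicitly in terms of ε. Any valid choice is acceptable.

K = (27/4)/ε

Suppose ε > 0. For k ≥ 1, |(-k + 10)/(2k + 7) + 1/2| = |27|/(2(2k + 7)) = 27/(2(2k + 7)).
Since 2k + 7 ≥ 2k for k ≥ 1, this is ≤ 27/(2·2k) = (27/4)/k.
So |(-k + 10)/(2k + 7) + 1/2| < ε whenever k > (27/4)/ε.
Take K = (27/4)/ε. If k > K then |(-k + 10)/(2k + 7) + 1/2| ≤ (27/4)/k < ε.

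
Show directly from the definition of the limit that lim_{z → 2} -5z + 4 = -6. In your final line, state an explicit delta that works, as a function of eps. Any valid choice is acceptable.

Fix eps > 0. We need delta > 0 so that 0 < |z − 2| < delta implies |(-5z + 4) + 6| < eps.
Since (-5z + 4) + 6 = -5(z − 2), we have |(-5z + 4) + 6| = 5|z − 2|.
So 5|z − 2| < eps exactly when |z − 2| < eps/5.
Take delta = eps/5. If 0 < |z − 2| < delta then |(-5z + 4) + 6| = 5|z − 2| < 5·(eps/5) = eps.

delta = eps/5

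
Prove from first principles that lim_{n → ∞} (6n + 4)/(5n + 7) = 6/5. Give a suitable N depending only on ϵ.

N = (22/25)/ϵ

Fix ϵ > 0. For n ≥ 1, |(6n + 4)/(5n + 7) − (6/5)| = |-22|/(5(5n + 7)) = 22/(5(5n + 7)).
Since 5n + 7 ≥ 5n for n ≥ 1, this is ≤ 22/(5·5n) = (22/25)/n.
So |(6n + 4)/(5n + 7) − (6/5)| < ϵ whenever n > (22/25)/ϵ.
Take N = (22/25)/ϵ. If n > N then |(6n + 4)/(5n + 7) − (6/5)| ≤ (22/25)/n < ϵ.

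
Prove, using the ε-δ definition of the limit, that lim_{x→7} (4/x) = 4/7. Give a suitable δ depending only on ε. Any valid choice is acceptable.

Let ε > 0. We seek δ > 0 such that 0 < |x − 7| < δ implies |4/x − (4/7)| < ε.
|4/x − (4/7)| = 4·|7 − x|/(7·|x|) = 4|x − 7|/(7|x|).
Require δ ≤ 7/2 so that |x| > 7 − 7/2 = 7/2, hence 7|x| > 49/2.
Then |4/x − (4/7)| < 4|x − 7|/(49/2), which is < ε when |x − 7| < (49/8)ε.
Take δ = min(7/2, (49/8)ε). Then 0 < |x − 7| < δ gives both |x − 7| < 7/2 and |x − 7| < (49/8)ε, so |4/x − (4/7)| < ε.

δ = min(7/2, (49/8)ε)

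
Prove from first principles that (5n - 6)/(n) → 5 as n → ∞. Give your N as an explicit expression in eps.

N = 6/eps

Fix eps > 0. For n ≥ 1, |(5n - 6)/(n) − 5| = |-6|/((n)) = 6/((n)).
Since n ≥ n for n ≥ 1, this is ≤ 6/(n) = 6/n.
So |(5n - 6)/(n) − 5| < eps whenever n > 6/eps.
Take N = 6/eps. If n > N then |(5n - 6)/(n) − 5| ≤ 6/n < eps.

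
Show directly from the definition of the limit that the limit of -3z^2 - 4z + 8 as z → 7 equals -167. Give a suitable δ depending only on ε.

δ = min(2, ε/52)

Let ε > 0 be given. We want δ > 0 such that 0 < |z − 7| < δ implies |(-3z^2 - 4z + 8) + 167| < ε.
(-3z^2 - 4z + 8) + 167 = -3z^2 - 4z + 175 = (z − 7)(-3z - 25).
So |(-3z^2 - 4z + 8) + 167| = |z − 7|·|-3z - 25|.
Require δ ≤ 2. Then |z − 7| < 2 gives |z| < 9, and by the triangle inequality |-3z - 25| ≤ 3·9 + 25 = 52.
Hence |(-3z^2 - 4z + 8) + 167| ≤ 52|z − 7| < ε provided |z − 7| < ε/52.
Take δ = min(2, ε/52). Then 0 < |z − 7| < δ gives both |z − 7| < 2 and |z − 7| < ε/52, so |(-3z^2 - 4z + 8) + 167| < ε.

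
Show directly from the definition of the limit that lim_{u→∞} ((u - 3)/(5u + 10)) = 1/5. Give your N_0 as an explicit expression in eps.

Fix eps > 0. We seek N_0 > 0 such that u > N_0 implies |(u - 3)/(5u + 10) − (1/5)| < eps.
(u - 3)/(5u + 10) − (1/5) = (5(u - 3) − (5u + 10)) / (5(5u + 10)) = -25/(5(5u + 10)).
For u > 0 we have 5u + 10 > 5u, so |(u - 3)/(5u + 10) − (1/5)| = 25/(5(5u + 10)) < 25/(5·5u) = 1/u.
Thus |(u - 3)/(5u + 10) − (1/5)| < eps whenever u > 1/eps.
Take N_0 = 1/eps. If u > N_0 then |(u - 3)/(5u + 10) − (1/5)| < 1/u < eps.

N_0 = 1/eps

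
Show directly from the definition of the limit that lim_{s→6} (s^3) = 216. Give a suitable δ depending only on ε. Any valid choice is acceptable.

Let ε > 0. We seek δ > 0 with 0 < |s − 6| < δ ⇒ |s^3 − 216| < ε.
Factor: s^3 − 216 = (s − 6)(s^2 + 6s + 36), so |s^3 − 216| = |s − 6|·|s^2 + 6s + 36|.
Restrict δ ≤ 1. Then |s − 6| < 1 gives |s| < 7, so by the triangle inequality |s^2 + 6s + 36| ≤ 7^2 + 6·7 + 36 = 127.
Hence |s^3 − 216| ≤ 127|s − 6|, which is < ε once |s − 6| < ε/127.
Take δ = min(1, ε/127). If 0 < |s − 6| < δ then both bounds hold and |s^3 − 216| ≤ 127|s − 6| < 127·(ε/127) = ε.

δ = min(1, ε/127)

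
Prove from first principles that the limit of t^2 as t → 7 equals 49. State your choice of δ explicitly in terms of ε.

δ = min(1, ε/15)

Let ε > 0 be given. We seek δ > 0 with 0 < |t − 7| < δ ⇒ |t^2 − 49| < ε.
Factor: t^2 − 49 = (t − 7)(t + 7), so |t^2 − 49| = |t − 7|·|t + 7|.
Restrict δ ≤ 1. Then |t − 7| < 1 gives |t| < 8, so by the triangle inequality |t + 7| ≤ 8 + 7 = 15.
Hence |t^2 − 49| ≤ 15|t − 7|, which is < ε once |t − 7| < ε/15.
Take δ = min(1, ε/15). If 0 < |t − 7| < δ then both bounds hold and |t^2 − 49| ≤ 15|t − 7| < 15·(ε/15) = ε.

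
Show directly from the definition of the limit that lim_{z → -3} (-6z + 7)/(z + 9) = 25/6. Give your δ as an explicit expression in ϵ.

Let ϵ > 0. We want δ > 0 with 0 < |z + 3| < δ ⇒ |(-6z + 7)/(z + 9) − (25/6)| < ϵ.
Combining over a common denominator, (-6z + 7)/(z + 9) − (25/6) = [(-6z + 7)·6 − 25·(z + 9)] / [6·(z + 9)] = -61(z + 3) / (6(z + 9)).
So |(-6z + 7)/(z + 9) − (25/6)| = 61|z + 3| / (6·|z + 9|).
Require δ ≤ 3, so |z + 9| ≥ |6| − |z + 3| > 6 − 3 = 3.
Hence |(-6z + 7)/(z + 9) − (25/6)| < 61|z + 3|/(6·3) = (61/18)|z + 3|, which is < ϵ once |z + 3| < (18/61)ϵ.
Take δ = min(3, (18/61)ϵ). Then 0 < |z + 3| < δ forces both bounds, so |(-6z + 7)/(z + 9) − (25/6)| < ϵ.

δ = min(3, (18/61)ϵ)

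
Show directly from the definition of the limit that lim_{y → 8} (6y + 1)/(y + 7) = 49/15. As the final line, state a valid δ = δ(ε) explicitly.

δ = min(15/2, (225/82)ε)

Fix ε > 0. We want δ > 0 with 0 < |y − 8| < δ ⇒ |(6y + 1)/(y + 7) − (49/15)| < ε.
Combining over a common denominator, (6y + 1)/(y + 7) − (49/15) = [(6y + 1)·15 − 49·(y + 7)] / [15·(y + 7)] = 41(y − 8) / (15(y + 7)).
So |(6y + 1)/(y + 7) − (49/15)| = 41|y − 8| / (15·|y + 7|).
Restrict δ ≤ 15/2. Then |y − 8| < 15/2 gives |y + 7| = |(y − 8) + 15| ≥ 15 − 15/2 = 15/2.
Hence |(6y + 1)/(y + 7) − (49/15)| < 41|y − 8|/(15·(15/2)) = (82/225)|y − 8|, which is < ε once |y − 8| < (225/82)ε.
Take δ = min(15/2, (225/82)ε). Then 0 < |y − 8| < δ forces both bounds, so |(6y + 1)/(y + 7) − (49/15)| < ε.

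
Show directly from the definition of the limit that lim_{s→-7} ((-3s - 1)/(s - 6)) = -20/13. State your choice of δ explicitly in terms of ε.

Suppose ε > 0. We want δ > 0 with 0 < |s + 7| < δ ⇒ |(-3s - 1)/(s - 6) + 20/13| < ε.
Combining over a common denominator, (-3s - 1)/(s - 6) + 20/13 = [(-3s - 1)·(-13) − 20·(s - 6)] / [(-13)·(s - 6)] = 19(s + 7) / ((-13)(s - 6)).
So |(-3s - 1)/(s - 6) + 20/13| = 19|s + 7| / (13·|s − 6|).
Restrict δ ≤ 13/2. Then |s + 7| < 13/2 gives |s − 6| = |(s + 7) + (-13)| ≥ 13 − 13/2 = 13/2.
Hence |(-3s - 1)/(s - 6) + 20/13| < 19|s + 7|/(13·(13/2)) = (38/169)|s + 7|, which is < ε once |s + 7| < (169/38)ε.
Take δ = min(13/2, (169/38)ε). Then 0 < |s + 7| < δ forces both bounds, so |(-3s - 1)/(s - 6) + 20/13| < ε.

δ = min(13/2, (169/38)ε)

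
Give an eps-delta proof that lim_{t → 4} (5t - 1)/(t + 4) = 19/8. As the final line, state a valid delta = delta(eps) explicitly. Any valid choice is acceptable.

delta = min(4, (32/21)eps)

Let eps > 0 be given. We want delta > 0 with 0 < |t − 4| < delta ⇒ |(5t - 1)/(t + 4) − (19/8)| < eps.
Combining over a common denominator, (5t - 1)/(t + 4) − (19/8) = [(5t - 1)·8 − 19·(t + 4)] / [8·(t + 4)] = 21(t − 4) / (8(t + 4)).
So |(5t - 1)/(t + 4) − (19/8)| = 21|t − 4| / (8·|t + 4|).
Restrict delta ≤ 4. Then |t − 4| < 4 gives |t + 4| = |(t − 4) + 8| ≥ 8 − 4 = 4.
Hence |(5t - 1)/(t + 4) − (19/8)| < 21|t − 4|/(8·4) = (21/32)|t − 4|, which is < eps once |t − 4| < (32/21)eps.
Take delta = min(4, (32/21)eps). Then 0 < |t − 4| < delta forces both bounds, so |(5t - 1)/(t + 4) − (19/8)| < eps.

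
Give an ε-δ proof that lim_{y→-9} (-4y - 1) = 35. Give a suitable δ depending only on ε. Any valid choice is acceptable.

δ = ε/4

Fix ε > 0. We need δ > 0 so that 0 < |y + 9| < δ implies |(-4y - 1) − 35| < ε.
Since (-4y - 1) − 35 = -4(y + 9), we have |(-4y - 1) − 35| = 4|y + 9|.
Thus it suffices that |y + 9| < ε/4.
Choosing δ = ε/4 gives |(-4y - 1) − 35| = 4|y + 9| < ε whenever |y + 9| < δ.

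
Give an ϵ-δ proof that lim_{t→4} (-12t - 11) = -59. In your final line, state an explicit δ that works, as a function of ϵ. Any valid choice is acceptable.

δ = ϵ/12

Suppose ϵ > 0. We need δ > 0 so that 0 < |t − 4| < δ implies |(-12t - 11) + 59| < ϵ.
Since (-12t - 11) + 59 = -12(t − 4), we have |(-12t - 11) + 59| = 12|t − 4|.
So 12|t − 4| < ϵ exactly when |t − 4| < ϵ/12.
Take δ = ϵ/12. If 0 < |t − 4| < δ then |(-12t - 11) + 59| = 12|t − 4| < 12·(ϵ/12) = ϵ.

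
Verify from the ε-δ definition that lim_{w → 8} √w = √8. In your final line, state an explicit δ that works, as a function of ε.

Let ε > 0. We want δ > 0 such that 0 < |w − 8| < δ implies |√w − √8| < ε.
Rationalise: √w − √8 = (w − 8)/(√w + √8), so |√w − √8| = |w − 8|/(√w + √8).
Restrict δ ≤ 8 so that |w − 8| < 8 forces w > 0, and then √w + √8 > √8.
Hence |√w − √8| < |w − 8|/√8, which is < ε once |w − 8| < √8·ε.
Take δ = min(8, √8·ε). If 0 < |w − 8| < δ then w > 0 and |√w − √8| < |w − 8|/√8 < ε.

δ = min(8, √8·ε)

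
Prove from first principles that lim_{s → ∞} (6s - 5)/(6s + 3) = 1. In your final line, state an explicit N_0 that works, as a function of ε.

N_0 = (4/3)/ε

Fix ε > 0. We seek N_0 > 0 such that s > N_0 implies |(6s - 5)/(6s + 3) − 1| < ε.
(6s - 5)/(6s + 3) − 1 = (6(6s - 5) − 6(6s + 3)) / (6(6s + 3)) = -48/(6(6s + 3)).
For s > 0 we have 6s + 3 > 6s, so |(6s - 5)/(6s + 3) − 1| = 48/(6(6s + 3)) < 48/(6·6s) = (4/3)/s.
Thus |(6s - 5)/(6s + 3) − 1| < ε whenever s > (4/3)/ε.
Take N_0 = (4/3)/ε. If s > N_0 then |(6s - 5)/(6s + 3) − 1| < (4/3)/s < ε.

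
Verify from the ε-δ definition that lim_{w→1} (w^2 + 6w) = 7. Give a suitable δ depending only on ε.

Let ε > 0. We want δ > 0 such that 0 < |w − 1| < δ implies |(w^2 + 6w) − 7| < ε.
(w^2 + 6w) − 7 = w^2 + 6w - 7 = (w − 1)(w + 7).
So |(w^2 + 6w) − 7| = |w − 1|·|w + 7|.
Require δ ≤ 1. Then |w − 1| < 1 gives |w| < 2, and by the triangle inequality |w + 7| ≤ 2 + 7 = 9.
Hence |(w^2 + 6w) − 7| ≤ 9|w − 1| < ε provided |w − 1| < ε/9.
Take δ = min(1, ε/9). Then 0 < |w − 1| < δ gives both |w − 1| < 1 and |w − 1| < ε/9, so |(w^2 + 6w) − 7| < ε.

δ = min(1, ε/9)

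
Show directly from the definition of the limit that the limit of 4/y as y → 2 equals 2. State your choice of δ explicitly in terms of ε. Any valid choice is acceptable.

δ = min(1, (1/2)ε)

Fix ε > 0. We seek δ > 0 such that 0 < |y − 2| < δ implies |4/y − 2| < ε.
|4/y − 2| = 4·|2 − y|/(2·|y|) = 4|y − 2|/(2|y|).
Require δ ≤ 1 so that |y| > 2 − 1 = 1, hence 2|y| > 2.
Then |4/y − 2| < 4|y − 2|/2, which is < ε when |y − 2| < (1/2)ε.
Take δ = min(1, (1/2)ε). Then 0 < |y − 2| < δ gives both |y − 2| < 1 and |y − 2| < (1/2)ε, so |4/y − 2| < ε.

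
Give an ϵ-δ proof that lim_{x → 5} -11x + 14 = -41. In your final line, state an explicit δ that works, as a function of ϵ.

Suppose ϵ > 0. We need δ > 0 so that 0 < |x − 5| < δ implies |(-11x + 14) + 41| < ϵ.
|(-11x + 14) + 41| = |-11x + 55| = 11|x − 5|.
So 11|x − 5| < ϵ exactly when |x − 5| < ϵ/11.
Choosing δ = ϵ/11 gives |(-11x + 14) + 41| = 11|x − 5| < ϵ whenever |x − 5| < δ.

δ = ϵ/11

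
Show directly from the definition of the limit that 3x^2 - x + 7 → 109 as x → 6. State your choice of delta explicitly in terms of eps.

Let eps > 0. We want delta > 0 such that 0 < |x − 6| < delta implies |(3x^2 - x + 7) − 109| < eps.
(3x^2 - x + 7) − 109 = 3x^2 - x - 102 = (x − 6)(3x + 17).
So |(3x^2 - x + 7) − 109| = |x − 6|·|3x + 17|.
Require delta ≤ 1. Then |x − 6| < 1 gives |x| < 7, and by the triangle inequality |3x + 17| ≤ 3·7 + 17 = 38.
Hence |(3x^2 - x + 7) − 109| ≤ 38|x − 6| < eps provided |x − 6| < eps/38.
Take delta = min(1, eps/38). Then 0 < |x − 6| < delta gives both |x − 6| < 1 and |x − 6| < eps/38, so |(3x^2 - x + 7) − 109| < eps.

delta = min(1, eps/38)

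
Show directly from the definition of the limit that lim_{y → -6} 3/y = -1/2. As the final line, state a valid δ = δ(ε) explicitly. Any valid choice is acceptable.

δ = min(3, 6ε)

Let ε > 0. We seek δ > 0 such that 0 < |y + 6| < δ implies |3/y + 1/2| < ε.
|3/y + 1/2| = 3·|-6 − y|/(6·|y|) = 3|y + 6|/(6|y|).
Require δ ≤ 3 so that |y| > 6 − 3 = 3, hence 6|y| > 18.
Then |3/y + 1/2| < 3|y + 6|/18, which is < ε when |y + 6| < 6ε.
Take δ = min(3, 6ε). Then 0 < |y + 6| < δ gives both |y + 6| < 3 and |y + 6| < 6ε, so |3/y + 1/2| < ε.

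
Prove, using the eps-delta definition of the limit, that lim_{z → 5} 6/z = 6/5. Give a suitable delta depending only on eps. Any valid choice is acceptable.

Let eps > 0 be given. We seek delta > 0 such that 0 < |z − 5| < delta implies |6/z − (6/5)| < eps.
|6/z − (6/5)| = 6·|5 − z|/(5·|z|) = 6|z − 5|/(5|z|).
Restrict delta ≤ 5/2. Then |z − 5| < 5/2 gives |z| > 5/2, so 5|z| > 25/2.
Then |6/z − (6/5)| < 6|z − 5|/(25/2), which is < eps when |z − 5| < (25/12)eps.
Take delta = min(5/2, (25/12)eps). Then 0 < |z − 5| < delta gives both |z − 5| < 5/2 and |z − 5| < (25/12)eps, so |6/z − (6/5)| < eps.

delta = min(5/2, (25/12)eps)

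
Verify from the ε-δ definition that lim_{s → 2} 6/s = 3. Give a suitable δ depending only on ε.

Let ε > 0. We seek δ > 0 such that 0 < |s − 2| < δ implies |6/s − 3| < ε.
|6/s − 3| = 6·|2 − s|/(2·|s|) = 6|s − 2|/(2|s|).
Restrict δ ≤ 1. Then |s − 2| < 1 gives |s| > 1, so 2|s| > 2.
Then |6/s − 3| < 6|s − 2|/2, which is < ε when |s − 2| < (1/3)ε.
Take δ = min(1, (1/3)ε). Then 0 < |s − 2| < δ gives both |s − 2| < 1 and |s − 2| < (1/3)ε, so |6/s − 3| < ε.

δ = min(1, (1/3)ε)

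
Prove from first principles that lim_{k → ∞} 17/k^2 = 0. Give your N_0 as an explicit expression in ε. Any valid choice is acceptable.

Let ε > 0 be given. For k ≥ 1, |17/k^2 − 0| = 17/k^2.
17/k^2 < ε ⇔ k^2 > 17/ε ⇔ k > (17/ε)^{1/2}.
Take N_0 = (17/ε)^{1/2}. Then k > N_0 implies 17/k^2 < ε.

N_0 = (17/ε)^{1/2}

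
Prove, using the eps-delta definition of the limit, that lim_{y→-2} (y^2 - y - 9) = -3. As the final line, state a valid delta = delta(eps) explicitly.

Let eps > 0 be given. We want delta > 0 such that 0 < |y + 2| < delta implies |(y^2 - y - 9) + 3| < eps.
(y^2 - y - 9) + 3 = y^2 - y - 6 = (y + 2)(y - 3).
So |(y^2 - y - 9) + 3| = |y + 2|·|y - 3|.
Require delta ≤ 2. Then |y + 2| < 2 gives |y| < 4, and by the triangle inequality |y - 3| ≤ 4 + 3 = 7.
Hence |(y^2 - y - 9) + 3| ≤ 7|y + 2| < eps provided |y + 2| < eps/7.
Choosing delta = min(2, eps/7) ensures both conditions, hence |(y^2 - y - 9) + 3| < eps.

delta = min(2, eps/7)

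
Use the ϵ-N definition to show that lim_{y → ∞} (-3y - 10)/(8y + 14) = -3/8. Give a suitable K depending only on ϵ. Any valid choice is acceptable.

K = (19/32)/ϵ

Let ϵ > 0. We seek K > 0 such that y > K implies |(-3y - 10)/(8y + 14) + 3/8| < ϵ.
(-3y - 10)/(8y + 14) + 3/8 = (8(-3y - 10) − (-3)(8y + 14)) / (8(8y + 14)) = -38/(8(8y + 14)).
For y > 0 we have 8y + 14 > 8y, so |(-3y - 10)/(8y + 14) + 3/8| = 38/(8(8y + 14)) < 38/(8·8y) = (19/32)/y.
Thus |(-3y - 10)/(8y + 14) + 3/8| < ϵ whenever y > (19/32)/ϵ.
Take K = (19/32)/ϵ. If y > K then |(-3y - 10)/(8y + 14) + 3/8| < (19/32)/y < ϵ.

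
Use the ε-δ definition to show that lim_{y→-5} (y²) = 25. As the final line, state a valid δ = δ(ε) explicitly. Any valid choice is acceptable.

Fix ε > 0. We seek δ > 0 with 0 < |y + 5| < δ ⇒ |y² − 25| < ε.
Factor: y² − 25 = (y + 5)(y - 5), so |y² − 25| = |y + 5|·|y - 5|.
Impose δ ≤ 1 so that |y| < 6; then |y - 5| ≤ 11.
Hence |y² − 25| ≤ 11|y + 5|, which is < ε once |y + 5| < ε/11.
Take δ = min(1, ε/11). If 0 < |y + 5| < δ then both bounds hold and |y² − 25| ≤ 11|y + 5| < 11·(ε/11) = ε.

δ = min(1, ε/11)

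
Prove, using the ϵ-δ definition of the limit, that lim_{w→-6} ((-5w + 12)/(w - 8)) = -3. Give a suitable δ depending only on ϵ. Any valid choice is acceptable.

δ = min(7, (7/2)ϵ)

Suppose ϵ > 0. We want δ > 0 with 0 < |w + 6| < δ ⇒ |(-5w + 12)/(w - 8) + 3| < ϵ.
Combining over a common denominator, (-5w + 12)/(w - 8) + 3 = [(-5w + 12)·(-14) − 42·(w - 8)] / [(-14)·(w - 8)] = 28(w + 6) / ((-14)(w - 8)).
So |(-5w + 12)/(w - 8) + 3| = 28|w + 6| / (14·|w − 8|).
Restrict δ ≤ 7. Then |w + 6| < 7 gives |w − 8| = |(w + 6) + (-14)| ≥ 14 − 7 = 7.
Hence |(-5w + 12)/(w - 8) + 3| < 28|w + 6|/(14·7) = (2/7)|w + 6|, which is < ϵ once |w + 6| < (7/2)ϵ.
Take δ = min(7, (7/2)ϵ). Then 0 < |w + 6| < δ forces both bounds, so |(-5w + 12)/(w - 8) + 3| < ϵ.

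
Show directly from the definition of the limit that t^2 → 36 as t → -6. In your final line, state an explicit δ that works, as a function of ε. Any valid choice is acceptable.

Fix ε > 0. We seek δ > 0 with 0 < |t + 6| < δ ⇒ |t^2 − 36| < ε.
Factor: t^2 − 36 = (t + 6)(t - 6), so |t^2 − 36| = |t + 6|·|t - 6|.
Impose δ ≤ 1 so that |t| < 7; then |t - 6| ≤ 13.
Hence |t^2 − 36| ≤ 13|t + 6|, which is < ε once |t + 6| < ε/13.
Take δ = min(1, ε/13). If 0 < |t + 6| < δ then both bounds hold and |t^2 − 36| ≤ 13|t + 6| < 13·(ε/13) = ε.

δ = min(1, ε/13)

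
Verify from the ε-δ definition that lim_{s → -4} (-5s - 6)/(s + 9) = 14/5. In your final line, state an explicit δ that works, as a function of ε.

δ = min(5/2, (25/78)ε)

Fix ε > 0. We want δ > 0 with 0 < |s + 4| < δ ⇒ |(-5s - 6)/(s + 9) − (14/5)| < ε.
Combining over a common denominator, (-5s - 6)/(s + 9) − (14/5) = [(-5s - 6)·5 − 14·(s + 9)] / [5·(s + 9)] = -39(s + 4) / (5(s + 9)).
So |(-5s - 6)/(s + 9) − (14/5)| = 39|s + 4| / (5·|s + 9|).
Require δ ≤ 5/2, so |s + 9| ≥ |5| − |s + 4| > 5 − 5/2 = 5/2.
Hence |(-5s - 6)/(s + 9) − (14/5)| < 39|s + 4|/(5·(5/2)) = (78/25)|s + 4|, which is < ε once |s + 4| < (25/78)ε.
Take δ = min(5/2, (25/78)ε). Then 0 < |s + 4| < δ forces both bounds, so |(-5s - 6)/(s + 9) − (14/5)| < ε.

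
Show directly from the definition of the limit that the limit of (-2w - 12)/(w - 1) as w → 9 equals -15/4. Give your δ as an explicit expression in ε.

Fix ε > 0. We want δ > 0 with 0 < |w − 9| < δ ⇒ |(-2w - 12)/(w - 1) + 15/4| < ε.
Combining over a common denominator, (-2w - 12)/(w - 1) + 15/4 = [(-2w - 12)·8 − (-30)·(w - 1)] / [8·(w - 1)] = 14(w − 9) / (8(w - 1)).
So |(-2w - 12)/(w - 1) + 15/4| = 14|w − 9| / (8·|w − 1|).
Restrict δ ≤ 4. Then |w − 9| < 4 gives |w − 1| = |(w − 9) + 8| ≥ 8 − 4 = 4.
Hence |(-2w - 12)/(w - 1) + 15/4| < 14|w − 9|/(8·4) = (7/16)|w − 9|, which is < ε once |w − 9| < (16/7)ε.
Take δ = min(4, (16/7)ε). Then 0 < |w − 9| < δ forces both bounds, so |(-2w - 12)/(w - 1) + 15/4| < ε.

δ = min(4, (16/7)ε)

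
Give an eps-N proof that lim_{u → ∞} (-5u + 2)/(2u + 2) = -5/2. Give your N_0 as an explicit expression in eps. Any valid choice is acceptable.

N_0 = (7/2)/eps

Fix eps > 0. We seek N_0 > 0 such that u > N_0 implies |(-5u + 2)/(2u + 2) + 5/2| < eps.
(-5u + 2)/(2u + 2) + 5/2 = (2(-5u + 2) − (-5)(2u + 2)) / (2(2u + 2)) = 14/(2(2u + 2)).
For u > 0 we have 2u + 2 > 2u, so |(-5u + 2)/(2u + 2) + 5/2| = 14/(2(2u + 2)) < 14/(2·2u) = (7/2)/u.
Thus |(-5u + 2)/(2u + 2) + 5/2| < eps whenever u > (7/2)/eps.
Take N_0 = (7/2)/eps. If u > N_0 then |(-5u + 2)/(2u + 2) + 5/2| < (7/2)/u < eps.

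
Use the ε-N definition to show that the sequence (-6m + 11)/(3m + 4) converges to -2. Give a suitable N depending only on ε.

N = (19/3)/ε

Let ε > 0 be given. For m ≥ 1, |(-6m + 11)/(3m + 4) + 2| = |57|/(3(3m + 4)) = 57/(3(3m + 4)).
Since 3m + 4 ≥ 3m for m ≥ 1, this is ≤ 57/(3·3m) = (19/3)/m.
So |(-6m + 11)/(3m + 4) + 2| < ε whenever m > (19/3)/ε.
Take N = (19/3)/ε. If m > N then |(-6m + 11)/(3m + 4) + 2| ≤ (19/3)/m < ε.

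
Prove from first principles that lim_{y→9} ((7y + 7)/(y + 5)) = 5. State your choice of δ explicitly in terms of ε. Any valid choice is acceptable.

Suppose ε > 0. We want δ > 0 with 0 < |y − 9| < δ ⇒ |(7y + 7)/(y + 5) − 5| < ε.
Combining over a common denominator, (7y + 7)/(y + 5) − 5 = [(7y + 7)·14 − 70·(y + 5)] / [14·(y + 5)] = 28(y − 9) / (14(y + 5)).
So |(7y + 7)/(y + 5) − 5| = 28|y − 9| / (14·|y + 5|).
Require δ ≤ 7, so |y + 5| ≥ |14| − |y − 9| > 14 − 7 = 7.
Hence |(7y + 7)/(y + 5) − 5| < 28|y − 9|/(14·7) = (2/7)|y − 9|, which is < ε once |y − 9| < (7/2)ε.
Take δ = min(7, (7/2)ε). Then 0 < |y − 9| < δ forces both bounds, so |(7y + 7)/(y + 5) − 5| < ε.

δ = min(7, (7/2)ε)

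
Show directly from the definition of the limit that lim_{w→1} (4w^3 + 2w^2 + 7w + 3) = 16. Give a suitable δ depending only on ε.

δ = min(1, ε/41)

Fix ε > 0. We want δ > 0 such that 0 < |w − 1| < δ implies |(4w^3 + 2w^2 + 7w + 3) − 16| < ε.
(4w^3 + 2w^2 + 7w + 3) − 16 = 4w^3 + 2w^2 + 7w - 13 = (w − 1)(4w^2 + 6w + 13).
So |(4w^3 + 2w^2 + 7w + 3) − 16| = |w − 1|·|4w^2 + 6w + 13|.
Require δ ≤ 1. Then |w − 1| < 1 gives |w| < 2, and by the triangle inequality |4w^2 + 6w + 13| ≤ 4·2^2 + 6·2 + 13 = 41.
Hence |(4w^3 + 2w^2 + 7w + 3) − 16| ≤ 41|w − 1| < ε provided |w − 1| < ε/41.
Take δ = min(1, ε/41). Then 0 < |w − 1| < δ gives both |w − 1| < 1 and |w − 1| < ε/41, so |(4w^3 + 2w^2 + 7w + 3) − 16| < ε.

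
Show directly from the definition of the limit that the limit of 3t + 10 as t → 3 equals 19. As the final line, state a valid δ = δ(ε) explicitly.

Let ε > 0 be given. We need δ > 0 so that 0 < |t − 3| < δ implies |(3t + 10) − 19| < ε.
Since (3t + 10) − 19 = 3(t − 3), we have |(3t + 10) − 19| = 3|t − 3|.
So 3|t − 3| < ε exactly when |t − 3| < ε/3.
Take δ = ε/3. If 0 < |t − 3| < δ then |(3t + 10) − 19| = 3|t − 3| < 3·(ε/3) = ε.

δ = ε/3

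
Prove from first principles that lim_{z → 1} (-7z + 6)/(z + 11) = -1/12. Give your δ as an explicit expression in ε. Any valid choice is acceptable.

Suppose ε > 0. We want δ > 0 with 0 < |z − 1| < δ ⇒ |(-7z + 6)/(z + 11) + 1/12| < ε.
Combining over a common denominator, (-7z + 6)/(z + 11) + 1/12 = [(-7z + 6)·12 − (-1)·(z + 11)] / [12·(z + 11)] = -83(z − 1) / (12(z + 11)).
So |(-7z + 6)/(z + 11) + 1/12| = 83|z − 1| / (12·|z + 11|).
Require δ ≤ 6, so |z + 11| ≥ |12| − |z − 1| > 12 − 6 = 6.
Hence |(-7z + 6)/(z + 11) + 1/12| < 83|z − 1|/(12·6) = (83/72)|z − 1|, which is < ε once |z − 1| < (72/83)ε.
Take δ = min(6, (72/83)ε). Then 0 < |z − 1| < δ forces both bounds, so |(-7z + 6)/(z + 11) + 1/12| < ε.

δ = min(6, (72/83)ε)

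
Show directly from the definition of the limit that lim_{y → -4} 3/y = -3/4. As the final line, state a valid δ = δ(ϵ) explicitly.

δ = min(2, (8/3)ϵ)

Fix ϵ > 0. We seek δ > 0 such that 0 < |y + 4| < δ implies |3/y + 3/4| < ϵ.
|3/y + 3/4| = 3·|-4 − y|/(4·|y|) = 3|y + 4|/(4|y|).
Restrict δ ≤ 2. Then |y + 4| < 2 gives |y| > 2, so 4|y| > 8.
Then |3/y + 3/4| < 3|y + 4|/8, which is < ϵ when |y + 4| < (8/3)ϵ.
Take δ = min(2, (8/3)ϵ). Then 0 < |y + 4| < δ gives both |y + 4| < 2 and |y + 4| < (8/3)ϵ, so |3/y + 3/4| < ϵ.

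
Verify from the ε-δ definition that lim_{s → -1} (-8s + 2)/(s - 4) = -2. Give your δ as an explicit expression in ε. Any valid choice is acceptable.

Let ε > 0 be given. We want δ > 0 with 0 < |s + 1| < δ ⇒ |(-8s + 2)/(s - 4) + 2| < ε.
Combining over a common denominator, (-8s + 2)/(s - 4) + 2 = [(-8s + 2)·(-5) − 10·(s - 4)] / [(-5)·(s - 4)] = 30(s + 1) / ((-5)(s - 4)).
So |(-8s + 2)/(s - 4) + 2| = 30|s + 1| / (5·|s − 4|).
Restrict δ ≤ 5/2. Then |s + 1| < 5/2 gives |s − 4| = |(s + 1) + (-5)| ≥ 5 − 5/2 = 5/2.
Hence |(-8s + 2)/(s - 4) + 2| < 30|s + 1|/(5·(5/2)) = (12/5)|s + 1|, which is < ε once |s + 1| < (5/12)ε.
Take δ = min(5/2, (5/12)ε). Then 0 < |s + 1| < δ forces both bounds, so |(-8s + 2)/(s - 4) + 2| < ε.

δ = min(5/2, (5/12)ε)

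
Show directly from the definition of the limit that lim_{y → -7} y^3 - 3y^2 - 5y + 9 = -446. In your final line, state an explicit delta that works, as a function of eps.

Let eps > 0. We want delta > 0 such that 0 < |y + 7| < delta implies |(y^3 - 3y^2 - 5y + 9) + 446| < eps.
(y^3 - 3y^2 - 5y + 9) + 446 = y^3 - 3y^2 - 5y + 455 = (y + 7)(y^2 - 10y + 65).
So |(y^3 - 3y^2 - 5y + 9) + 446| = |y + 7|·|y^2 - 10y + 65|.
Assume first that |y + 7| < 1, so |y| < 8. Then |y^2 - 10y + 65| ≤ 8^2 + 10·8 + 65 = 209.
Hence |(y^3 - 3y^2 - 5y + 9) + 446| ≤ 209|y + 7| < eps provided |y + 7| < eps/209.
Take delta = min(1, eps/209). Then 0 < |y + 7| < delta gives both |y + 7| < 1 and |y + 7| < eps/209, so |(y^3 - 3y^2 - 5y + 9) + 446| < eps.

delta = min(1, eps/209)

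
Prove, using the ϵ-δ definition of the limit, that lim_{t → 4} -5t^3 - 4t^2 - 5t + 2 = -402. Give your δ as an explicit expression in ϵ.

δ = min(2, ϵ/425)

Fix ϵ > 0. We want δ > 0 such that 0 < |t − 4| < δ implies |(-5t^3 - 4t^2 - 5t + 2) + 402| < ϵ.
(-5t^3 - 4t^2 - 5t + 2) + 402 = -5t^3 - 4t^2 - 5t + 404 = (t − 4)(-5t^2 - 24t - 101).
So |(-5t^3 - 4t^2 - 5t + 2) + 402| = |t − 4|·|-5t^2 - 24t - 101|.
Require δ ≤ 2. Then |t − 4| < 2 gives |t| < 6, and by the triangle inequality |-5t^2 - 24t - 101| ≤ 5·6^2 + 24·6 + 101 = 425.
Hence |(-5t^3 - 4t^2 - 5t + 2) + 402| ≤ 425|t − 4| < ϵ provided |t − 4| < ϵ/425.
Take δ = min(2, ϵ/425). Then 0 < |t − 4| < δ gives both |t − 4| < 2 and |t − 4| < ϵ/425, so |(-5t^3 - 4t^2 - 5t + 2) + 402| < ϵ.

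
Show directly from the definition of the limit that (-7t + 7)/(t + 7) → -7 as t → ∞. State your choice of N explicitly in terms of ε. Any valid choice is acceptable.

N = 56/ε

Suppose ε > 0. We seek N > 0 such that t > N implies |(-7t + 7)/(t + 7) + 7| < ε.
(-7t + 7)/(t + 7) + 7 = ((-7t + 7) − (-7)(t + 7)) / ((t + 7)) = 56/((t + 7)).
For t > 0 we have t + 7 > t, so |(-7t + 7)/(t + 7) + 7| = 56/((t + 7)) < 56/(t) = 56/t.
Thus |(-7t + 7)/(t + 7) + 7| < ε whenever t > 56/ε.
Take N = 56/ε. If t > N then |(-7t + 7)/(t + 7) + 7| < 56/t < ε.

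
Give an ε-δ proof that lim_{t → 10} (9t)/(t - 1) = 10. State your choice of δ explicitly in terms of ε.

δ = min(9/2, (9/2)ε)

Suppose ε > 0. We want δ > 0 with 0 < |t − 10| < δ ⇒ |(9t)/(t - 1) − 10| < ε.
Combining over a common denominator, (9t)/(t - 1) − 10 = [(9t)·9 − 90·(t - 1)] / [9·(t - 1)] = -9(t − 10) / (9(t - 1)).
So |(9t)/(t - 1) − 10| = 9|t − 10| / (9·|t − 1|).
Restrict δ ≤ 9/2. Then |t − 10| < 9/2 gives |t − 1| = |(t − 10) + 9| ≥ 9 − 9/2 = 9/2.
Hence |(9t)/(t - 1) − 10| < 9|t − 10|/(9·(9/2)) = (2/9)|t − 10|, which is < ε once |t − 10| < (9/2)ε.
Take δ = min(9/2, (9/2)ε). Then 0 < |t − 10| < δ forces both bounds, so |(9t)/(t - 1) − 10| < ε.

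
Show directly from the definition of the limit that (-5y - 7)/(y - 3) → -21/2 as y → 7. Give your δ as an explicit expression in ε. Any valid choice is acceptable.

Suppose ε > 0. We want δ > 0 with 0 < |y − 7| < δ ⇒ |(-5y - 7)/(y - 3) + 21/2| < ε.
Combining over a common denominator, (-5y - 7)/(y - 3) + 21/2 = [(-5y - 7)·4 − (-42)·(y - 3)] / [4·(y - 3)] = 22(y − 7) / (4(y - 3)).
So |(-5y - 7)/(y - 3) + 21/2| = 22|y − 7| / (4·|y − 3|).
Require δ ≤ 2, so |y − 3| ≥ |4| − |y − 7| > 4 − 2 = 2.
Hence |(-5y - 7)/(y - 3) + 21/2| < 22|y − 7|/(4·2) = (11/4)|y − 7|, which is < ε once |y − 7| < (4/11)ε.
Take δ = min(2, (4/11)ε). Then 0 < |y − 7| < δ forces both bounds, so |(-5y - 7)/(y - 3) + 21/2| < ε.

δ = min(2, (4/11)ε)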